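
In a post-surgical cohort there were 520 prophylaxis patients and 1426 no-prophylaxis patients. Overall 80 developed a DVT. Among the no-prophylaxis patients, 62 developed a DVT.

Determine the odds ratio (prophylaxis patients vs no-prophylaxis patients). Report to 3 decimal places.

OR = 0.789

prophylaxis patients with the outcome: 80 − 62 = 18
prophylaxis patients without the outcome: 520 − 18 = 502
no-prophylaxis patients without the outcome: 1426 − 62 = 1364
odds, prophylaxis patients = 18/502 = 0.03586
odds, no-prophylaxis patients = 62/1364 = 0.04545
OR = 0.03586 / 0.04545 = 0.789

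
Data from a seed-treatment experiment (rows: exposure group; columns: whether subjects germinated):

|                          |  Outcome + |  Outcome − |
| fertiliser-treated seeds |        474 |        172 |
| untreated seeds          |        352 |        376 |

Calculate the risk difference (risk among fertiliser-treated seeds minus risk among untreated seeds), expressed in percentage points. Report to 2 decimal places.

RD ≈ 25.02

risk, fertiliser-treated seeds = 474/646 = 0.7337
risk, untreated seeds = 352/728 = 0.4835
risk difference = 0.7337 − 0.4835 = 0.2502 → 25.02 percentage points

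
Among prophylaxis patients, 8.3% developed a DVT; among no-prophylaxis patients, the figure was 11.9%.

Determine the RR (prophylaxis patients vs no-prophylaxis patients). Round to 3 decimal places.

RR = 0.0830 / 0.1190 = 0.697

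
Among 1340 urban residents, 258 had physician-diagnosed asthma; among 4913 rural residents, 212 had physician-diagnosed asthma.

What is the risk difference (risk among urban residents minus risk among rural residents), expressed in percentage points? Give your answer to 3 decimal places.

risk, urban residents = 258/1340 = 0.19254
risk, rural residents = 212/4913 = 0.04315
risk difference = 0.19254 − 0.04315 = 0.14939 → 14.939 percentage points

14.939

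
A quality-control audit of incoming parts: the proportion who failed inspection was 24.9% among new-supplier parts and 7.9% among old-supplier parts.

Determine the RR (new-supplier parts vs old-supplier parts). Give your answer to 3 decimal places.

RR = 0.2490 / 0.0790 = 3.152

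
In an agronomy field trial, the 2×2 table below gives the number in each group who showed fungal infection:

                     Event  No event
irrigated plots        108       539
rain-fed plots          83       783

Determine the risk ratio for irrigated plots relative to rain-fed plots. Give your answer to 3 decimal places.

1.742

risk, irrigated plots = 108/647 = 0.1669
risk, rain-fed plots = 83/866 = 0.0958
RR = 0.1669 / 0.0958 = 1.742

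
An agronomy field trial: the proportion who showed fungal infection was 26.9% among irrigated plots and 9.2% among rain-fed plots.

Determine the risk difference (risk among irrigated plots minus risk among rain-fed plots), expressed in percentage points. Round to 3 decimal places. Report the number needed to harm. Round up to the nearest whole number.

risk difference = 0.2690 − 0.0920 = 0.1770 → 17.700 percentage points
absolute risk difference = 0.177000
1 / 0.177000 = 5.650 → round up → 6

RD = 17.700; NNH = 6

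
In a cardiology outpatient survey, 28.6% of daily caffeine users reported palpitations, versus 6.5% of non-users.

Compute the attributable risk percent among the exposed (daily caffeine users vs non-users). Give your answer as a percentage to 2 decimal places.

AR% = (0.2860 − 0.0650) / 0.2860 = 0.7727 → 77.27%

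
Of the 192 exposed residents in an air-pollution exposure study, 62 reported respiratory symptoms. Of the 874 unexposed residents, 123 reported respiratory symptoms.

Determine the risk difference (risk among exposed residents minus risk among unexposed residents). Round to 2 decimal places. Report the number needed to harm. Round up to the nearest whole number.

RD = 0.18; NNH = 6

risk, exposed residents = 62/192 = 0.3229
risk, unexposed residents = 123/874 = 0.1407
risk difference = 0.3229 − 0.1407 = 0.18
absolute risk difference = 0.182184
1 / 0.182184 = 5.489 → round up → 6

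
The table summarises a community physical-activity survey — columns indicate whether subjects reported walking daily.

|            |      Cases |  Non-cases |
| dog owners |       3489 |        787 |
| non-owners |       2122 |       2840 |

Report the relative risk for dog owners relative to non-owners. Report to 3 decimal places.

risk, dog owners = 3489/4276 = 0.8159
risk, non-owners = 2122/4962 = 0.4277
RR = 0.8159 / 0.4277 = 1.908

RR = 1.908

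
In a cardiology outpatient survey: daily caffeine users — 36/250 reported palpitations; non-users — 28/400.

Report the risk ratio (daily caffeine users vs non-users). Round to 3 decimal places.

2.057

risk, daily caffeine users = 36/250 = 0.1440
risk, non-users = 28/400 = 0.0700
RR = 0.1440 / 0.0700 = 2.057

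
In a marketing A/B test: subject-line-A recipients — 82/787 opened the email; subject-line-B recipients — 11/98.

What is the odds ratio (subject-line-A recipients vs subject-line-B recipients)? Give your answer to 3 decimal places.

OR = (82 × 87) / (705 × 11) = 7134/7755 ≈ 0.920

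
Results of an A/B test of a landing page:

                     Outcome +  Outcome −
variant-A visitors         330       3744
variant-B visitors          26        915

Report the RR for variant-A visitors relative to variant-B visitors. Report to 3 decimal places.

RR: 2.932

risk, variant-A visitors = 330/4074 = 0.08100
risk, variant-B visitors = 26/941 = 0.02763
RR = 0.08100 / 0.02763 = 2.932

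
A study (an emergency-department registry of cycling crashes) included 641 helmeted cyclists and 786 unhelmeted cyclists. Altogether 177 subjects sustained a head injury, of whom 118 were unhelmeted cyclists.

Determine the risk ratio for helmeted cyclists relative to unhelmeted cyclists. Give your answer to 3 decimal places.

helmeted cyclists with the outcome: 177 − 118 = 59
helmeted cyclists without the outcome: 641 − 59 = 582
unhelmeted cyclists without the outcome: 786 − 118 = 668
risk, helmeted cyclists = 59/641 = 0.0920
risk, unhelmeted cyclists = 118/786 = 0.1501
RR = 0.0920 / 0.1501 = 0.613

0.613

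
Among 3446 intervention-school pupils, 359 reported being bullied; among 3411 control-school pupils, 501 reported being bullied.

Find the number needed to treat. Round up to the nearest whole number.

risk, intervention-school pupils = 359/3446 = 0.104179
risk, control-school pupils = 501/3411 = 0.146878
absolute risk difference = 0.042699
1 / 0.042699 = 23.420 → round up → 24

NNT = 24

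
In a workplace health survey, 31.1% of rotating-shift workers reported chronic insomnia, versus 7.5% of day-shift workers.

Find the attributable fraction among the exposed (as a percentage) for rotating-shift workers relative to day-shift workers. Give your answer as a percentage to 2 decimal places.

AR% = (0.3110 − 0.0750) / 0.3110 = 0.7588 → 75.88%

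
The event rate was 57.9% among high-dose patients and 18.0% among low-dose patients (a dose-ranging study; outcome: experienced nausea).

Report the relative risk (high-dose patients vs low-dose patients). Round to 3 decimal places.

RR = 0.5790 / 0.1800 = 3.217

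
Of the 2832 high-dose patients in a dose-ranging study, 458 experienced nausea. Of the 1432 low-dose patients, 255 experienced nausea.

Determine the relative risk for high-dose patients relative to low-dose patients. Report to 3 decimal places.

risk, high-dose patients = 458/2832 = 0.1617
risk, low-dose patients = 255/1432 = 0.1781
RR = 0.1617 / 0.1781 = 0.908

0.908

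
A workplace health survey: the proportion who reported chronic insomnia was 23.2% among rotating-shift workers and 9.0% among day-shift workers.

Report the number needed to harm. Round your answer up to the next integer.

absolute risk difference = 0.142000
1 / 0.142000 = 7.042 → round up → 8

8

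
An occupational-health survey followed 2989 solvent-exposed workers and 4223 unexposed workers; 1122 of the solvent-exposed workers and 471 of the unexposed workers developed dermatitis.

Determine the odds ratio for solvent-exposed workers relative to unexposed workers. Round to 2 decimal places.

OR = (1122 × 3752) / (1867 × 471) = 4209744/879357 ≈ 4.79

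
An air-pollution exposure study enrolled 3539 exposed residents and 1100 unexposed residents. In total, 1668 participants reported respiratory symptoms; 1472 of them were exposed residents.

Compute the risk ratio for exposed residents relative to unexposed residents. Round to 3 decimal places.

RR: 2.334

exposed residents without the outcome: 3539 − 1472 = 2067
unexposed residents with the outcome: 1668 − 1472 = 196
unexposed residents without the outcome: 1100 − 196 = 904
risk, exposed residents = 1472/3539 = 0.4159
risk, unexposed residents = 196/1100 = 0.1782
RR = 0.4159 / 0.1782 = 2.334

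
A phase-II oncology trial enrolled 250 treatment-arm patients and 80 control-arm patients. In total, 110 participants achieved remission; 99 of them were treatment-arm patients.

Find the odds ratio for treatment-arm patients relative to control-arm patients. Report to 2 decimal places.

treatment-arm patients without the outcome: 250 − 99 = 151
control-arm patients with the outcome: 110 − 99 = 11
control-arm patients without the outcome: 80 − 11 = 69
odds, treatment-arm patients = 99/151 = 0.6556
odds, control-arm patients = 11/69 = 0.1594
OR = 0.6556 / 0.1594 = 4.11

4.11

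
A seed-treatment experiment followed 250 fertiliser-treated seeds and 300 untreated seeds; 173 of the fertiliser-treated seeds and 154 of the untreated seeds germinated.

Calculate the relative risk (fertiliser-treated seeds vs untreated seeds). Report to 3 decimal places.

RR ≈ 1.348

risk, fertiliser-treated seeds = 173/250 = 0.6920
risk, untreated seeds = 154/300 = 0.5133
RR = 0.6920 / 0.5133 = 1.348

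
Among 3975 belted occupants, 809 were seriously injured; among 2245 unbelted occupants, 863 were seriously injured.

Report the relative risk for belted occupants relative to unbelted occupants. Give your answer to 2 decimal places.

risk, belted occupants = 809/3975 = 0.2035
risk, unbelted occupants = 863/2245 = 0.3844
RR = 0.2035 / 0.3844 = 0.53

0.53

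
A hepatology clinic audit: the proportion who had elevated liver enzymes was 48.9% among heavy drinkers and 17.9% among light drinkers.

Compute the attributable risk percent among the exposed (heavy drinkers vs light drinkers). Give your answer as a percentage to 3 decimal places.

AR% = (0.4890 − 0.1790) / 0.4890 = 0.6339 → 63.395%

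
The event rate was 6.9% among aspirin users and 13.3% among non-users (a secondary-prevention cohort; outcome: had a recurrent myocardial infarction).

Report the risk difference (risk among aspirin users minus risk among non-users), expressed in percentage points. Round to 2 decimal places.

risk difference = 0.0690 − 0.1330 = -0.0640 → -6.40 percentage points

RD: -6.40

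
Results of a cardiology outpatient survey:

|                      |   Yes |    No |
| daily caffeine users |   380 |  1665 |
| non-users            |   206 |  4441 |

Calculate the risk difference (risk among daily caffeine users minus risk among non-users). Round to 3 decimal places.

RD: 0.141

risk, daily caffeine users = 380/2045 = 0.18582
risk, non-users = 206/4647 = 0.04433
risk difference = 0.18582 − 0.04433 = 0.141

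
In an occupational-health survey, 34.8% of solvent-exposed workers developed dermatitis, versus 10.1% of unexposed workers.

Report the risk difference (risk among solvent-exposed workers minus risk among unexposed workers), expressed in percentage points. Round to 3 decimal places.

risk difference = 0.3480 − 0.1010 = 0.2470 → 24.700 percentage points

RD = 24.700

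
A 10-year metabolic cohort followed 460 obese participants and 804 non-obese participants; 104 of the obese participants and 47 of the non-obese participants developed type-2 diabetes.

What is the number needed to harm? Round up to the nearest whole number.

NNH ≈ 6

risk, obese participants = 104/460 = 0.226087
risk, non-obese participants = 47/804 = 0.058458
absolute risk difference = 0.167629
1 / 0.167629 = 5.966 → round up → 6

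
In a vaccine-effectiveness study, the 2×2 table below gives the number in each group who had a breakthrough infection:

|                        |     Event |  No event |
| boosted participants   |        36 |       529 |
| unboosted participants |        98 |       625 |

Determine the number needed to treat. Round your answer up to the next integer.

risk, boosted participants = 36/565 = 0.063717
risk, unboosted participants = 98/723 = 0.135546
absolute risk difference = 0.071830
1 / 0.071830 = 13.922 → round up → 14

NNT: 14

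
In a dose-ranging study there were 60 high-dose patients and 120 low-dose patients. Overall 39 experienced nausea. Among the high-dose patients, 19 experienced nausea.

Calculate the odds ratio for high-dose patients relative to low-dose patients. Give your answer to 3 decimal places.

high-dose patients without the outcome: 60 − 19 = 41
low-dose patients with the outcome: 39 − 19 = 20
low-dose patients without the outcome: 120 − 20 = 100
odds, high-dose patients = 19/41 = 0.4634
odds, low-dose patients = 20/100 = 0.2000
OR = 0.4634 / 0.2000 = 2.317

OR = 2.317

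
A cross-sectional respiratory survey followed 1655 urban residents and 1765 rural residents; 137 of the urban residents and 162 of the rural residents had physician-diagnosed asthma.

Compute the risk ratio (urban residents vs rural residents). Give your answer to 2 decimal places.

risk, urban residents = 137/1655 = 0.0828
risk, rural residents = 162/1765 = 0.0918
RR = 0.0828 / 0.0918 = 0.90

0.90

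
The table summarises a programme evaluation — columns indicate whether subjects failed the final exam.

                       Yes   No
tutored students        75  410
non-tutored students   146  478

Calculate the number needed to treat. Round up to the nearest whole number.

NNT: 13

risk, tutored students = 75/485 = 0.154639
risk, non-tutored students = 146/624 = 0.233974
absolute risk difference = 0.079335
1 / 0.079335 = 12.605 → round up → 13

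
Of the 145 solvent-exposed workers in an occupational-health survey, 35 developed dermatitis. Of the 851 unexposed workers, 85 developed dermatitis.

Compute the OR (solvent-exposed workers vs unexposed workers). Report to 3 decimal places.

OR = (35 × 766) / (110 × 85) = 26810/9350 ≈ 2.867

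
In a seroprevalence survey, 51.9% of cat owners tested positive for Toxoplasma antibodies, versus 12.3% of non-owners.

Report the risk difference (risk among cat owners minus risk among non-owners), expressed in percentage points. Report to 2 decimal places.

39.60

risk difference = 0.5190 − 0.1230 = 0.3960 → 39.60 percentage points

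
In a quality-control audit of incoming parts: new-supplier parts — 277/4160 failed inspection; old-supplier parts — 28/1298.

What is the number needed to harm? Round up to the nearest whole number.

NNH: 23

risk, new-supplier parts = 277/4160 = 0.066587
risk, old-supplier parts = 28/1298 = 0.021572
absolute risk difference = 0.045015
1 / 0.045015 = 22.215 → round up → 23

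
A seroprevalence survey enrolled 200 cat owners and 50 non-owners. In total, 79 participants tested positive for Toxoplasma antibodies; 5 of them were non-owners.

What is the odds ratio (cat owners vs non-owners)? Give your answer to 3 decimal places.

cat owners with the outcome: 79 − 5 = 74
cat owners without the outcome: 200 − 74 = 126
non-owners without the outcome: 50 − 5 = 45
OR = (74 × 45) / (126 × 5) = 3330/630 ≈ 5.286

5.286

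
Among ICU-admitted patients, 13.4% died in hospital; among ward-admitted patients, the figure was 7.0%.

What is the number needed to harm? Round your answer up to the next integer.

absolute risk difference = 0.064000
1 / 0.064000 = 15.625 → round up → 16

16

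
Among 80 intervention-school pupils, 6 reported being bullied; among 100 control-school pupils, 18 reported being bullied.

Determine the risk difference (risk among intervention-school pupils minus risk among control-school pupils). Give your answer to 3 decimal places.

RD: -0.105

risk, intervention-school pupils = 6/80 = 0.0750
risk, control-school pupils = 18/100 = 0.1800
risk difference = 0.0750 − 0.1800 = -0.105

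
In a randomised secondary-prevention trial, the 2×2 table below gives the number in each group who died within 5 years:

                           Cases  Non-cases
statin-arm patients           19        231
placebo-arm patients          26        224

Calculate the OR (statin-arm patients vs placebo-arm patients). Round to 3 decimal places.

odds, statin-arm patients = 19/231 = 0.0823
odds, placebo-arm patients = 26/224 = 0.1161
OR = 0.0823 / 0.1161 = 0.709

OR = 0.709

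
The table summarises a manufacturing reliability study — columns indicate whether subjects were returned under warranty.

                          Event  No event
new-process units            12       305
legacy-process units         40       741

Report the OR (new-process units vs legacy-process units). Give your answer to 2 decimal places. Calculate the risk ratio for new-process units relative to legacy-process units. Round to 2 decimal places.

OR = (12 × 741) / (305 × 40) = 8892/12200 ≈ 0.73
risk, new-process units = 12/317 = 0.03785
risk, legacy-process units = 40/781 = 0.05122
RR = 0.03785 / 0.05122 = 0.74

OR = 0.73; RR = 0.74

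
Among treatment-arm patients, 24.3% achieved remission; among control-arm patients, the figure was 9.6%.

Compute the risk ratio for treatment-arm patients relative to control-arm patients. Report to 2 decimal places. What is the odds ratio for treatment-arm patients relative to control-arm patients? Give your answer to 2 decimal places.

RR = 2.53; OR = 3.02

RR = 0.2430 / 0.0960 = 2.53
odds, treatment-arm patients = 0.2430/0.7570 = 0.3210
odds, control-arm patients = 0.0960/0.9040 = 0.1062
OR = 0.3210 / 0.1062 = 3.02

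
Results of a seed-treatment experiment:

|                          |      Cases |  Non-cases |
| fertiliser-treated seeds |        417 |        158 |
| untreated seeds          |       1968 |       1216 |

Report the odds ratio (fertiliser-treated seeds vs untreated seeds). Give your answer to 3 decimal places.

1.631

odds, fertiliser-treated seeds = 417/158 = 2.6392
odds, untreated seeds = 1968/1216 = 1.6184
OR = 2.6392 / 1.6184 = 1.631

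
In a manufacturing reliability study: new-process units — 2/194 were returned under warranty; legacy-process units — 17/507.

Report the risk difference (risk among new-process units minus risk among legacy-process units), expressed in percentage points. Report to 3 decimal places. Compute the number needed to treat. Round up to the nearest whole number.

RD = -2.322; NNT = 44

risk, new-process units = 2/194 = 0.01031
risk, legacy-process units = 17/507 = 0.03353
risk difference = 0.01031 − 0.03353 = -0.02322 → -2.322 percentage points
absolute risk difference = 0.023221
1 / 0.023221 = 43.064 → round up → 44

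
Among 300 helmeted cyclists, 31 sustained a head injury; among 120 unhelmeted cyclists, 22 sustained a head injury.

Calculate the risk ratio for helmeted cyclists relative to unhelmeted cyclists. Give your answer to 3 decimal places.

RR = 0.564

risk, helmeted cyclists = 31/300 = 0.1033
risk, unhelmeted cyclists = 22/120 = 0.1833
RR = 0.1033 / 0.1833 = 0.564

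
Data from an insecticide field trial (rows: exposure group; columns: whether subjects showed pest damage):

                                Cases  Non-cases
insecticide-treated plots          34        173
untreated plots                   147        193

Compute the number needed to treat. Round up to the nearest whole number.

risk, insecticide-treated plots = 34/207 = 0.164251
risk, untreated plots = 147/340 = 0.432353
absolute risk difference = 0.268102
1 / 0.268102 = 3.730 → round up → 4

4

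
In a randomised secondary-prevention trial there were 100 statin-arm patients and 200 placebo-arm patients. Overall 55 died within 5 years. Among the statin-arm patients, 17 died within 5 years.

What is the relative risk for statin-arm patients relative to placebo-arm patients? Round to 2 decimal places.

0.89

statin-arm patients without the outcome: 100 − 17 = 83
placebo-arm patients with the outcome: 55 − 17 = 38
placebo-arm patients without the outcome: 200 − 38 = 162
risk, statin-arm patients = 17/100 = 0.1700
risk, placebo-arm patients = 38/200 = 0.1900
RR = 0.1700 / 0.1900 = 0.89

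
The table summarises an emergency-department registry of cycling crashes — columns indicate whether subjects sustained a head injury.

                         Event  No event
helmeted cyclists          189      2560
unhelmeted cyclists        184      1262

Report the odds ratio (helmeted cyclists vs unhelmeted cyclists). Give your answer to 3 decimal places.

OR ≈ 0.506

odds, helmeted cyclists = 189/2560 = 0.0738
odds, unhelmeted cyclists = 184/1262 = 0.1458
OR = 0.0738 / 0.1458 = 0.506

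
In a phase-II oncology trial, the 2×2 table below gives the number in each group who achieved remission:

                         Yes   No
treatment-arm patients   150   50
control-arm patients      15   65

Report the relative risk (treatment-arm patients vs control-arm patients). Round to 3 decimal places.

RR ≈ 4.000

risk, treatment-arm patients = 150/200 = 0.7500
risk, control-arm patients = 15/80 = 0.1875
RR = 0.7500 / 0.1875 = 4.000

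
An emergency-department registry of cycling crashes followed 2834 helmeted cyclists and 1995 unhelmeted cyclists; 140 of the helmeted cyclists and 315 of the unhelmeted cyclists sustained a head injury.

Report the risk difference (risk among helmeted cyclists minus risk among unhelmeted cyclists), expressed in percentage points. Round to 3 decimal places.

-10.849

risk, helmeted cyclists = 140/2834 = 0.04940
risk, unhelmeted cyclists = 315/1995 = 0.15789
risk difference = 0.04940 − 0.15789 = -0.10849 → -10.849 percentage points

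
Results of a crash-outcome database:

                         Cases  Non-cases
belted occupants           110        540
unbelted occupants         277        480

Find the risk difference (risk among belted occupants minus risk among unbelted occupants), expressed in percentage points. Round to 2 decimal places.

RD ≈ -19.67

risk, belted occupants = 110/650 = 0.1692
risk, unbelted occupants = 277/757 = 0.3659
risk difference = 0.1692 − 0.3659 = -0.1967 → -19.67 percentage points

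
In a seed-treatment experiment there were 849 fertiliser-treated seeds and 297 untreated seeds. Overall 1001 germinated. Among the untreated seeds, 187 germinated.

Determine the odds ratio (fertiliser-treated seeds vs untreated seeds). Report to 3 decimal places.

fertiliser-treated seeds with the outcome: 1001 − 187 = 814
fertiliser-treated seeds without the outcome: 849 − 814 = 35
untreated seeds without the outcome: 297 − 187 = 110
OR = (814 × 110) / (35 × 187) = 89540/6545 ≈ 13.681

OR ≈ 13.681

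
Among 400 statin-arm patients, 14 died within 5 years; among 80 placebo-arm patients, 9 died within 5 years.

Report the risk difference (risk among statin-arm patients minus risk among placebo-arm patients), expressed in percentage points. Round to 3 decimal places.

RD: -7.750

risk, statin-arm patients = 14/400 = 0.03500
risk, placebo-arm patients = 9/80 = 0.11250
risk difference = 0.03500 − 0.11250 = -0.07750 → -7.750 percentage points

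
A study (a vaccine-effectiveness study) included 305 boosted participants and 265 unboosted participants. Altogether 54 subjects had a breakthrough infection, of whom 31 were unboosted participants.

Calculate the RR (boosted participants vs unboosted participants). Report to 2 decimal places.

boosted participants with the outcome: 54 − 31 = 23
boosted participants without the outcome: 305 − 23 = 282
unboosted participants without the outcome: 265 − 31 = 234
risk, boosted participants = 23/305 = 0.0754
risk, unboosted participants = 31/265 = 0.1170
RR = 0.0754 / 0.1170 = 0.64

RR ≈ 0.64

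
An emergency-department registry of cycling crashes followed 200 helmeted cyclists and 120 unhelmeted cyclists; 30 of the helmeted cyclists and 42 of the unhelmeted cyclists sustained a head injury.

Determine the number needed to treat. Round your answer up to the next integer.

risk, helmeted cyclists = 30/200 = 0.150000
risk, unhelmeted cyclists = 42/120 = 0.350000
absolute risk difference = 0.200000
1 / 0.200000 = 5.000 → round up → 5

5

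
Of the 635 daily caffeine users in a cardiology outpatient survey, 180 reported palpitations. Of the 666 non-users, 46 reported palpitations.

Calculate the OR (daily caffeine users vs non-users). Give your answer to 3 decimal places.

OR = (180 × 620) / (455 × 46) = 111600/20930 ≈ 5.332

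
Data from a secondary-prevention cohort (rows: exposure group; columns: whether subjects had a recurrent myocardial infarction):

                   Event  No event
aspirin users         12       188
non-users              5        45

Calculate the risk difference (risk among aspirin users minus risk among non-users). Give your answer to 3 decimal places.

risk, aspirin users = 12/200 = 0.0600
risk, non-users = 5/50 = 0.1000
risk difference = 0.0600 − 0.1000 = -0.040

-0.040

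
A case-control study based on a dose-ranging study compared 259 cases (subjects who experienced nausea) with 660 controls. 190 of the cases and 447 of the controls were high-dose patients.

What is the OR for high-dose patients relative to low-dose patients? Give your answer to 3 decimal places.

OR = (190 × 213) / (447 × 69) = 40470/30843 ≈ 1.312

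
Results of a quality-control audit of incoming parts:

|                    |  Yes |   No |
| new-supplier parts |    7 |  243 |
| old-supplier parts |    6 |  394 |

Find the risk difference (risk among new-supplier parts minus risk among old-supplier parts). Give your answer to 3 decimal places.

risk, new-supplier parts = 7/250 = 0.02800
risk, old-supplier parts = 6/400 = 0.01500
risk difference = 0.02800 − 0.01500 = 0.013

0.013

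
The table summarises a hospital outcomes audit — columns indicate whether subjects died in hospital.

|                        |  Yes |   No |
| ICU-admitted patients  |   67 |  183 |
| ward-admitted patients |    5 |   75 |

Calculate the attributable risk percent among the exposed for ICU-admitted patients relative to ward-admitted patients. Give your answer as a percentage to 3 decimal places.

risk, ICU-admitted patients = 67/250 = 0.2680
risk, ward-admitted patients = 5/80 = 0.0625
AR% = (0.2680 − 0.0625) / 0.2680 = 0.7668 → 76.679%

AR% ≈ 76.679%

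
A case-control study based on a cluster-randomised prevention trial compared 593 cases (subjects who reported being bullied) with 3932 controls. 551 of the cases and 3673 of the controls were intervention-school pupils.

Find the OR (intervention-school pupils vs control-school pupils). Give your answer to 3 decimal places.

OR ≈ 0.925

odds, intervention-school pupils = 551/3673 = 0.1500
odds, control-school pupils = 42/259 = 0.1622
OR = 0.1500 / 0.1622 = 0.925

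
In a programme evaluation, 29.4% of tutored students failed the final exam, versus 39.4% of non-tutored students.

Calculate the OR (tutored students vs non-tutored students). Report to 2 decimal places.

OR: 0.64

odds, tutored students = 0.2940/0.7060 = 0.4164
odds, non-tutored students = 0.3940/0.6060 = 0.6502
OR = 0.4164 / 0.6502 = 0.64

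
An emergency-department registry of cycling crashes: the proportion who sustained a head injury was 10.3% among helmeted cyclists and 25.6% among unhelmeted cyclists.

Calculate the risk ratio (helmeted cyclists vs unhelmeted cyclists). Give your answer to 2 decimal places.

RR = 0.1030 / 0.2560 = 0.40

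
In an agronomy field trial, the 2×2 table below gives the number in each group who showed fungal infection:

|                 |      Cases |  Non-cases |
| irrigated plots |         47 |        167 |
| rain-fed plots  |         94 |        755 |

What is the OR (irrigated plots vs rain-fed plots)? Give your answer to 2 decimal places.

odds, irrigated plots = 47/167 = 0.2814
odds, rain-fed plots = 94/755 = 0.1245
OR = 0.2814 / 0.1245 = 2.26

2.26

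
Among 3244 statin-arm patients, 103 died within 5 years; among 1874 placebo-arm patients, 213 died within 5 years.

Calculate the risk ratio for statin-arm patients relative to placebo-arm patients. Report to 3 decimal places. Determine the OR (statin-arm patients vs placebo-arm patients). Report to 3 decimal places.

RR = 0.279; OR = 0.256

risk, statin-arm patients = 103/3244 = 0.03175
risk, placebo-arm patients = 213/1874 = 0.11366
RR = 0.03175 / 0.11366 = 0.279
OR = (103 × 1661) / (3141 × 213) = 171083/669033 ≈ 0.256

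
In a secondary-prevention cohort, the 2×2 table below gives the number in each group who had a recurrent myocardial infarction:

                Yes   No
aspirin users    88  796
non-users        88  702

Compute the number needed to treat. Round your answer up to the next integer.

85

risk, aspirin users = 88/884 = 0.099548
risk, non-users = 88/790 = 0.111392
absolute risk difference = 0.011845
1 / 0.011845 = 84.424 → round up → 85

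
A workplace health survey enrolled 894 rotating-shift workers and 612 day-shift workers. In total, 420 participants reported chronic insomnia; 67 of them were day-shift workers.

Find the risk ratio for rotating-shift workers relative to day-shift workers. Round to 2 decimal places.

rotating-shift workers with the outcome: 420 − 67 = 353
rotating-shift workers without the outcome: 894 − 353 = 541
day-shift workers without the outcome: 612 − 67 = 545
risk, rotating-shift workers = 353/894 = 0.3949
risk, day-shift workers = 67/612 = 0.1095
RR = 0.3949 / 0.1095 = 3.61

3.61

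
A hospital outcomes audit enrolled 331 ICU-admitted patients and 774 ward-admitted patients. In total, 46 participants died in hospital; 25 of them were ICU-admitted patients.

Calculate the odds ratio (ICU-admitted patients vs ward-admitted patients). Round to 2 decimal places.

2.93

ICU-admitted patients without the outcome: 331 − 25 = 306
ward-admitted patients with the outcome: 46 − 25 = 21
ward-admitted patients without the outcome: 774 − 21 = 753
OR = (25 × 753) / (306 × 21) = 18825/6426 ≈ 2.93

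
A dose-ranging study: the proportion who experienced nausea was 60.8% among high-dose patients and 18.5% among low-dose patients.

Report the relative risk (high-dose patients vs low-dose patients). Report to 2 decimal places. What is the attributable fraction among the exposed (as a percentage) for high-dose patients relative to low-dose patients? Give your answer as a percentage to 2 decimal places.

RR = 3.29; AR% = 69.57%

RR = 0.6080 / 0.1850 = 3.29
AR% = (0.6080 − 0.1850) / 0.6080 = 0.6957 → 69.57%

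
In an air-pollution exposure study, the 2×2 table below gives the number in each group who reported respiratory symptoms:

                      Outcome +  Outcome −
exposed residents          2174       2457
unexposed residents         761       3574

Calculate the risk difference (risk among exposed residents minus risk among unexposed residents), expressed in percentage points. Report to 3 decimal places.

risk, exposed residents = 2174/4631 = 0.4694
risk, unexposed residents = 761/4335 = 0.1755
risk difference = 0.4694 − 0.1755 = 0.2939 → 29.390 percentage points

29.390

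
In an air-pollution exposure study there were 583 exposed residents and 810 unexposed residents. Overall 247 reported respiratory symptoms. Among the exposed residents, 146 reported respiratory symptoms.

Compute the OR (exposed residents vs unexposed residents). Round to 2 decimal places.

exposed residents without the outcome: 583 − 146 = 437
unexposed residents with the outcome: 247 − 146 = 101
unexposed residents without the outcome: 810 − 101 = 709
OR = (146 × 709) / (437 × 101) = 103514/44137 ≈ 2.35

2.35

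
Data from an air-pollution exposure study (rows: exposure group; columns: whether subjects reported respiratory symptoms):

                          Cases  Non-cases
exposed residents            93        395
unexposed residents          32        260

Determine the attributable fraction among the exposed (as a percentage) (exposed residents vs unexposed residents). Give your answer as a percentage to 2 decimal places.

risk, exposed residents = 93/488 = 0.1906
risk, unexposed residents = 32/292 = 0.1096
AR% = (0.1906 − 0.1096) / 0.1906 = 0.4250 → 42.50%

AR%: 42.50%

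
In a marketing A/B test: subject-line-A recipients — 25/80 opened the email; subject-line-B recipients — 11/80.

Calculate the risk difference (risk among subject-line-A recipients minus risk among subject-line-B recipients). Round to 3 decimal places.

risk, subject-line-A recipients = 25/80 = 0.3125
risk, subject-line-B recipients = 11/80 = 0.1375
risk difference = 0.3125 − 0.1375 = 0.175

0.175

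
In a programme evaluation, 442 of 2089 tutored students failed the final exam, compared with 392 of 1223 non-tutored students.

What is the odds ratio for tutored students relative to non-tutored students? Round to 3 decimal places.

odds, tutored students = 442/1647 = 0.2684
odds, non-tutored students = 392/831 = 0.4717
OR = 0.2684 / 0.4717 = 0.569

OR ≈ 0.569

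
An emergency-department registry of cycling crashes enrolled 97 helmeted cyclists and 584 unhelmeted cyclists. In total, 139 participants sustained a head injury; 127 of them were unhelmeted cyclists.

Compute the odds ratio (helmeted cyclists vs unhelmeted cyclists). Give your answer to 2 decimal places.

OR: 0.51

helmeted cyclists with the outcome: 139 − 127 = 12
helmeted cyclists without the outcome: 97 − 12 = 85
unhelmeted cyclists without the outcome: 584 − 127 = 457
odds, helmeted cyclists = 12/85 = 0.1412
odds, unhelmeted cyclists = 127/457 = 0.2779
OR = 0.1412 / 0.2779 = 0.51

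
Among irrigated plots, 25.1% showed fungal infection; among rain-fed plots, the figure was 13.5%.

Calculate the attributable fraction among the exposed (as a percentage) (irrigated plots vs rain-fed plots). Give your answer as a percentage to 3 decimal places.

AR% = (0.2510 − 0.1350) / 0.2510 = 0.4622 → 46.215%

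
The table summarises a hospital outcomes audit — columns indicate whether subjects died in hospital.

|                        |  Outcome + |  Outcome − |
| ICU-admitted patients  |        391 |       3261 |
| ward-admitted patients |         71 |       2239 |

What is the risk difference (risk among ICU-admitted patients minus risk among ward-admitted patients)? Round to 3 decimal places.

0.076

risk, ICU-admitted patients = 391/3652 = 0.10706
risk, ward-admitted patients = 71/2310 = 0.03074
risk difference = 0.10706 − 0.03074 = 0.076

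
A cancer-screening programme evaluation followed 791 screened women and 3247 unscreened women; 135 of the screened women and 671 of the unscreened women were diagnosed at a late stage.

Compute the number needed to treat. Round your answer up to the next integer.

NNT: 28

risk, screened women = 135/791 = 0.170670
risk, unscreened women = 671/3247 = 0.206652
absolute risk difference = 0.035982
1 / 0.035982 = 27.792 → round up → 28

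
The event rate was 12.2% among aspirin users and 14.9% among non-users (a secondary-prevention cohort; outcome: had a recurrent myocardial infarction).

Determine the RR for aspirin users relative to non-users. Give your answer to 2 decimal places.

RR = 0.1220 / 0.1490 = 0.82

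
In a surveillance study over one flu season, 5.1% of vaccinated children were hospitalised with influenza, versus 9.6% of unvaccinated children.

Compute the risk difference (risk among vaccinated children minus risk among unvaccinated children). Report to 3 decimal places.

risk difference = 0.0510 − 0.0960 = -0.045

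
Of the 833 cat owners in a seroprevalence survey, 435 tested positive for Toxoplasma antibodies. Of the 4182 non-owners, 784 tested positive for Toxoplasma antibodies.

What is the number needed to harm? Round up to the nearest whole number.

risk, cat owners = 435/833 = 0.522209
risk, non-owners = 784/4182 = 0.187470
absolute risk difference = 0.334739
1 / 0.334739 = 2.987 → round up → 3

3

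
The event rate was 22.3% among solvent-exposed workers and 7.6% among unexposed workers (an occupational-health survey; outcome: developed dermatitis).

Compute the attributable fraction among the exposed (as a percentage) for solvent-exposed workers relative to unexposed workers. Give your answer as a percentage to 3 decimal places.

AR% = (0.2230 − 0.0760) / 0.2230 = 0.6592 → 65.919%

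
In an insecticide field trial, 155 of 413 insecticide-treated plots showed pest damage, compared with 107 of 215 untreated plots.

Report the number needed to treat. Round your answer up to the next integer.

NNT = 9

risk, insecticide-treated plots = 155/413 = 0.375303
risk, untreated plots = 107/215 = 0.497674
absolute risk difference = 0.122372
1 / 0.122372 = 8.172 → round up → 9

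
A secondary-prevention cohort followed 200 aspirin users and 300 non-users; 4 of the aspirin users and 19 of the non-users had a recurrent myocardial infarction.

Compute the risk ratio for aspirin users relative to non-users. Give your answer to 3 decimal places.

risk, aspirin users = 4/200 = 0.02000
risk, non-users = 19/300 = 0.06333
RR = 0.02000 / 0.06333 = 0.316

RR = 0.316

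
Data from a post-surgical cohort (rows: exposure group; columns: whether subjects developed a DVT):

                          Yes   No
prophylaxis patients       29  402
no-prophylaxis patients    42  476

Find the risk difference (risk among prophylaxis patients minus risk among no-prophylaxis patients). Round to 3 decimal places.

risk, prophylaxis patients = 29/431 = 0.0673
risk, no-prophylaxis patients = 42/518 = 0.0811
risk difference = 0.0673 − 0.0811 = -0.014

RD ≈ -0.014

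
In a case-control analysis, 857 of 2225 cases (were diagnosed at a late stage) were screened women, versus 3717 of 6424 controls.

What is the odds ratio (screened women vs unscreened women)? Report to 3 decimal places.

OR ≈ 0.456

odds, screened women = 857/3717 = 0.2306
odds, unscreened women = 1368/2707 = 0.5054
OR = 0.2306 / 0.5054 = 0.456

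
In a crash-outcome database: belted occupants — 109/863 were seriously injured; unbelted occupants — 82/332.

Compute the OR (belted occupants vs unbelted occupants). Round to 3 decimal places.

odds, belted occupants = 109/754 = 0.1446
odds, unbelted occupants = 82/250 = 0.3280
OR = 0.1446 / 0.3280 = 0.441

OR ≈ 0.441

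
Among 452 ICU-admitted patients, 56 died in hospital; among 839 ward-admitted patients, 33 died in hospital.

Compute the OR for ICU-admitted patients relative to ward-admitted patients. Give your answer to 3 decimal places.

OR = (56 × 806) / (396 × 33) = 45136/13068 ≈ 3.454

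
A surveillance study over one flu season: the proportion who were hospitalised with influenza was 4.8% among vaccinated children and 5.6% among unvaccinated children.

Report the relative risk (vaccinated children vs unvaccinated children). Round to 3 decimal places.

RR = 0.04800 / 0.05600 = 0.857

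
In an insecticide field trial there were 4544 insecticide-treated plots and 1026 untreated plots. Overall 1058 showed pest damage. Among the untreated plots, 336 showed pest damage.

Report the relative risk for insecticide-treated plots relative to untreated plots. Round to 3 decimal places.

RR = 0.485

insecticide-treated plots with the outcome: 1058 − 336 = 722
insecticide-treated plots without the outcome: 4544 − 722 = 3822
untreated plots without the outcome: 1026 − 336 = 690
risk, insecticide-treated plots = 722/4544 = 0.1589
risk, untreated plots = 336/1026 = 0.3275
RR = 0.1589 / 0.3275 = 0.485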